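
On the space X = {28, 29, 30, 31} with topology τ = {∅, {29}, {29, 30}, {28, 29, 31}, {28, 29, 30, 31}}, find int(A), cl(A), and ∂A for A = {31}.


int(A) = ∅, cl(A) = {28, 31}, ∂A = {28, 31}.

Closed sets in (X, τ) are complements of opens:
  closed(X, τ) = {∅, {30}, {28, 31}, {28, 30, 31}, {28, 29, 30, 31}}.
int(A) = ⋃ {U ∈ τ : U ⊆ A}. Opens contained in A: ∅.
Taking the union of these: int(A) = ∅.
cl(A) = ⋂ {C closed : A ⊆ C}. Closed sets containing A: {28, 31}, {28, 30, 31}, {28, 29, 30, 31}.
Intersecting these: cl(A) = {28, 31}.
∂A = cl(A) ∖ int(A) = {28, 31} ∖ ∅ = {28, 31}.


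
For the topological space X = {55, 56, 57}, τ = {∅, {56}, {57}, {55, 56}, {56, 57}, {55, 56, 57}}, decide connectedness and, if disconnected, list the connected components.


(X, τ) is disconnected; components = [{57}, {55, 56}].

Find clopen sets (U ∈ τ with X ∖ U ∈ τ):
  U = ∅, X ∖ U = {55, 56, 57} — both open, so U is clopen.
  U = {57}, X ∖ U = {55, 56} — both open, so U is clopen.
  U = {55, 56}, X ∖ U = {57} — both open, so U is clopen.
  U = {55, 56, 57}, X ∖ U = ∅ — both open, so U is clopen.
Nontrivial clopen(s) exist: e.g. {55, 56}. So (X, τ) is disconnected.
Compute connected components by grouping points that agree on all clopens:
  component: {57}
  component: {55, 56}


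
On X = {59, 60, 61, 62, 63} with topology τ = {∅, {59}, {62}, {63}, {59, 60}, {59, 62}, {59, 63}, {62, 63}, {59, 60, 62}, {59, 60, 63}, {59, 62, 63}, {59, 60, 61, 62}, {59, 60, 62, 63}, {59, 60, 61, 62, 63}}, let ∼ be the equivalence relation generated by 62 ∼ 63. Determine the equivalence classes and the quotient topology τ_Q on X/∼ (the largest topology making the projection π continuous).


X/∼ = {[59], [60], [61], [62=63]}; |τ_Q| = 7.

Equivalence classes: [59], [60], [61], [62=63].
Quotient map π: X → X/∼ sends 59 ↦ [59], 60 ↦ [60], 61 ↦ [61], 62 ↦ [62=63], 63 ↦ [62=63].
For each subset V ⊆ X/∼, compute π^{-1}(V) ⊆ X and check whether π^{-1}(V) ∈ τ. V is open in τ_Q iff π^{-1}(V) ∈ τ.
  V = {}: π^{-1}(V) = ∅ ∈ τ ✓.
  V = {[59]}: π^{-1}(V) = {59} ∈ τ ✓.
  V = {[60]}: π^{-1}(V) = {60} ∉ τ ✗.
  V = {[59], [60]}: π^{-1}(V) = {59, 60} ∈ τ ✓.
  V = {[61]}: π^{-1}(V) = {61} ∉ τ ✗.
  V = {[59], [61]}: π^{-1}(V) = {59, 61} ∉ τ ✗.
  V = {[60], [61]}: π^{-1}(V) = {60, 61} ∉ τ ✗.
  V = {[59], [60], [61]}: π^{-1}(V) = {59, 60, 61} ∉ τ ✗.
  V = {[62=63]}: π^{-1}(V) = {62, 63} ∈ τ ✓.
  V = {[59], [62=63]}: π^{-1}(V) = {59, 62, 63} ∈ τ ✓.
  V = {[60], [62=63]}: π^{-1}(V) = {60, 62, 63} ∉ τ ✗.
  V = {[59], [60], [62=63]}: π^{-1}(V) = {59, 60, 62, 63} ∈ τ ✓.
  V = {[61], [62=63]}: π^{-1}(V) = {61, 62, 63} ∉ τ ✗.
  V = {[59], [61], [62=63]}: π^{-1}(V) = {59, 61, 62, 63} ∉ τ ✗.
  V = {[60], [61], [62=63]}: π^{-1}(V) = {60, 61, 62, 63} ∉ τ ✗.
  V = {[59], [60], [61], [62=63]}: π^{-1}(V) = {59, 60, 61, 62, 63} ∈ τ ✓.
Open sets in the quotient: τ_Q = {{}, {[59]}, {[59], [60]}, {[62=63]}, {[59], [62=63]}, {[59], [60], [62=63]}, {[59], [60], [61], [62=63]}} (7 elements).


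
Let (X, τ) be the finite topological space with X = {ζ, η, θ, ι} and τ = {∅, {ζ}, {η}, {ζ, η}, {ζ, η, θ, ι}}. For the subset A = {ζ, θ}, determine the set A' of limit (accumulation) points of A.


A' = {θ, ι}

For each x ∈ X, list the open sets U ∈ τ with x ∈ U, then check whether U ∩ (A ∖ {x}) ≠ ∅ for every such U.
  x = ζ: open {ζ} ∋ x has {ζ} ∩ (A ∖ {ζ}) = ∅, so x is NOT a limit point.
  x = η: open {η} ∋ x has {η} ∩ (A ∖ {η}) = ∅, so x is NOT a limit point.
  x = θ: opens ∋ x are {ζ, η, θ, ι}; each meets A ∖ {θ}, so x IS a limit point.
  x = ι: opens ∋ x are {ζ, η, θ, ι}; each meets A ∖ {ι}, so x IS a limit point.
Collecting: A' = {θ, ι}.


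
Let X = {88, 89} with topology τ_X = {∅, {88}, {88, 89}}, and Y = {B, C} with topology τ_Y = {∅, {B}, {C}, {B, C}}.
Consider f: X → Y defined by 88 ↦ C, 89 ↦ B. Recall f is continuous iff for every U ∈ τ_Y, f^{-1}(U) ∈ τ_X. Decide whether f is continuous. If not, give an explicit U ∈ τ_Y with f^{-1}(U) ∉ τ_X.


f is NOT continuous.

Compute f^{-1}(U) for each U ∈ τ_Y:
  U = ∅: f^{-1}(U) = ∅ ∈ τ_X ✓.
  U = {B}: f^{-1}(U) = {89} ∉ τ_X ✗.
  U = {C}: f^{-1}(U) = {88} ∈ τ_X ✓.
  U = {B, C}: f^{-1}(U) = {88, 89} ∈ τ_X ✓.
Found U = {B} with f^{-1}(U) = {89} not in τ_X. Therefore f is NOT continuous.


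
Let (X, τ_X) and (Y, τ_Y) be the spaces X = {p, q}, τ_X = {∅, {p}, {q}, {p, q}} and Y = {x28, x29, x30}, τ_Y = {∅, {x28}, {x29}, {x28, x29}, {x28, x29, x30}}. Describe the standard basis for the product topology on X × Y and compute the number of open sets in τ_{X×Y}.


Basis B = {∅ × ∅, {p} × {x28}, {p} × {x29}, {q} × {x28}, {q} × {x29}, {p} × {x28, x29}, {p, q} × {x28}, {p, q} × {x29}, {q} × {x28, x29}, {p} × {x28, x29, x30}, {q} × {x28, x29, x30}, {p, q} × {x28, x29}, {p, q} × {x28, x29, x30}}; |τ_{X×Y}| = 25.

Enumerate products U × V with U ∈ τ_X, V ∈ τ_Y (deduplicated):
  ∅ × ∅ = {} (∅)
  {p} × {x28} = {(p,x28)}
  {p} × {x29} = {(p,x29)}
  {q} × {x28} = {(q,x28)}
  {q} × {x29} = {(q,x29)}
  {p} × {x28, x29} = {(p,x28), (p,x29)}
  {p, q} × {x28} = {(p,x28), (q,x28)}
  {p, q} × {x29} = {(p,x29), (q,x29)}
  {q} × {x28, x29} = {(q,x28), (q,x29)}
  {p} × {x28, x29, x30} = {(p,x28), (p,x29), (p,x30)}
  {q} × {x28, x29, x30} = {(q,x28), (q,x29), (q,x30)}
  {p, q} × {x28, x29} = {(p,x28), (p,x29), (q,x28), (q,x29)}
  {p, q} × {x28, x29, x30} = {(p,x28), (p,x29), (p,x30), (q,x28), (q,x29), (q,x30)}
These 13 distinct sets form the basis B.
Close under arbitrary unions to get τ_{X×Y}; counting gives |τ_{X×Y}| = 25.


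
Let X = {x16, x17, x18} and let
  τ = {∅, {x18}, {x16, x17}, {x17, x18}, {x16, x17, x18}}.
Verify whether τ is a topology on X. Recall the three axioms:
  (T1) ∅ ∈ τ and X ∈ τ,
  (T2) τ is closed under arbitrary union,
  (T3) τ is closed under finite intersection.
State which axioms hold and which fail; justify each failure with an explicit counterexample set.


τ is NOT a topology on X.

Axiom (T1): ∅ ∈ τ? Yes; X ∈ τ? Yes.
Axiom (T2/T3): check pairwise unions and intersections of members of τ.
Counterexample for (T3): {x16, x17} ∩ {x17, x18} = {x17} ∉ τ. Therefore τ is NOT a topology.


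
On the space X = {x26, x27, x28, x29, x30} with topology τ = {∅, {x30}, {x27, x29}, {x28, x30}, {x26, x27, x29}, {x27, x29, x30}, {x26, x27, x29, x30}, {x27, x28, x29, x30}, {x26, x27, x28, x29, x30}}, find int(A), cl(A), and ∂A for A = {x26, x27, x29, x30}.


int(A) = {x26, x27, x29, x30}, cl(A) = {x26, x27, x28, x29, x30}, ∂A = {x28}.

Closed sets in (X, τ) are complements of opens:
  closed(X, τ) = {∅, {x26}, {x28}, {x26, x28}, {x28, x30}, {x26, x27, x29}, {x26, x28, x30}, {x26, x27, x28, x29}, {x26, x27, x28, x29, x30}}.
int(A) = ⋃ {U ∈ τ : U ⊆ A}. Opens contained in A: ∅, {x30}, {x27, x29}, {x26, x27, x29}, {x27, x29, x30}, {x26, x27, x29, x30}.
Taking the union of these: int(A) = {x26, x27, x29, x30}.
cl(A) = ⋂ {C closed : A ⊆ C}. Closed sets containing A: {x26, x27, x28, x29, x30}.
Intersecting these: cl(A) = {x26, x27, x28, x29, x30}.
∂A = cl(A) ∖ int(A) = {x26, x27, x28, x29, x30} ∖ {x26, x27, x29, x30} = {x28}.


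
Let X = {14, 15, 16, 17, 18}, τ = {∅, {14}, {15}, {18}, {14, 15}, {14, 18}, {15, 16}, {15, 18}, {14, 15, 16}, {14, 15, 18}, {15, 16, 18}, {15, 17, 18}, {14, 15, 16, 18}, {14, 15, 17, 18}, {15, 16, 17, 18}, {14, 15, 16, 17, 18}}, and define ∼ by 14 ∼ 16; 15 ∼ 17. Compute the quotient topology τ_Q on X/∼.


X/∼ = {[14=16], [15=17], [18]}; |τ_Q| = 4.

Equivalence classes: [14=16], [15=17], [18].
Quotient map π: X → X/∼ sends 14 ↦ [14=16], 15 ↦ [15=17], 16 ↦ [14=16], 17 ↦ [15=17], 18 ↦ [18].
For each subset V ⊆ X/∼, compute π^{-1}(V) ⊆ X and check whether π^{-1}(V) ∈ τ. V is open in τ_Q iff π^{-1}(V) ∈ τ.
  V = {}: π^{-1}(V) = ∅ ∈ τ ✓.
  V = {[14=16]}: π^{-1}(V) = {14, 16} ∉ τ ✗.
  V = {[15=17]}: π^{-1}(V) = {15, 17} ∉ τ ✗.
  V = {[14=16], [15=17]}: π^{-1}(V) = {14, 15, 16, 17} ∉ τ ✗.
  V = {[18]}: π^{-1}(V) = {18} ∈ τ ✓.
  V = {[14=16], [18]}: π^{-1}(V) = {14, 16, 18} ∉ τ ✗.
  V = {[15=17], [18]}: π^{-1}(V) = {15, 17, 18} ∈ τ ✓.
  V = {[14=16], [15=17], [18]}: π^{-1}(V) = {14, 15, 16, 17, 18} ∈ τ ✓.
Open sets in the quotient: τ_Q = {{}, {[18]}, {[15=17], [18]}, {[14=16], [15=17], [18]}} (4 elements).


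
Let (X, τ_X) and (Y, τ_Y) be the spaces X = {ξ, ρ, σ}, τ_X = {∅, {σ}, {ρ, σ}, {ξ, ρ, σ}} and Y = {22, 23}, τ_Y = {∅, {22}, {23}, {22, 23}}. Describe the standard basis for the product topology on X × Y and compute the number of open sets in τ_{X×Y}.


Basis B = {∅ × ∅, {σ} × {22}, {σ} × {23}, {ρ, σ} × {22}, {ρ, σ} × {23}, {σ} × {22, 23}, {ξ, ρ, σ} × {22}, {ξ, ρ, σ} × {23}, {ρ, σ} × {22, 23}, {ξ, ρ, σ} × {22, 23}}; |τ_{X×Y}| = 16.

Enumerate products U × V with U ∈ τ_X, V ∈ τ_Y (deduplicated):
  ∅ × ∅ = {} (∅)
  {σ} × {22} = {(σ,22)}
  {σ} × {23} = {(σ,23)}
  {ρ, σ} × {22} = {(ρ,22), (σ,22)}
  {ρ, σ} × {23} = {(ρ,23), (σ,23)}
  {σ} × {22, 23} = {(σ,22), (σ,23)}
  {ξ, ρ, σ} × {22} = {(ξ,22), (ρ,22), (σ,22)}
  {ξ, ρ, σ} × {23} = {(ξ,23), (ρ,23), (σ,23)}
  {ρ, σ} × {22, 23} = {(ρ,22), (ρ,23), (σ,22), (σ,23)}
  {ξ, ρ, σ} × {22, 23} = {(ξ,22), (ξ,23), (ρ,22), (ρ,23), (σ,22), (σ,23)}
These 10 distinct sets form the basis B.
Close under arbitrary unions to get τ_{X×Y}; counting gives |τ_{X×Y}| = 16.


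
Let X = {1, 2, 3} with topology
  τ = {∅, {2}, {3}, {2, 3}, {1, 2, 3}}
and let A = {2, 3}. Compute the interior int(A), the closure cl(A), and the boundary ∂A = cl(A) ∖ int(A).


int(A) = {2, 3}, cl(A) = {1, 2, 3}, ∂A = {1}.

Closed sets in (X, τ) are complements of opens:
  closed(X, τ) = {∅, {1}, {1, 2}, {1, 3}, {1, 2, 3}}.
int(A) = ⋃ {U ∈ τ : U ⊆ A}. Opens contained in A: ∅, {2}, {3}, {2, 3}.
Taking the union of these: int(A) = {2, 3}.
cl(A) = ⋂ {C closed : A ⊆ C}. Closed sets containing A: {1, 2, 3}.
Intersecting these: cl(A) = {1, 2, 3}.
∂A = cl(A) ∖ int(A) = {1, 2, 3} ∖ {2, 3} = {1}.


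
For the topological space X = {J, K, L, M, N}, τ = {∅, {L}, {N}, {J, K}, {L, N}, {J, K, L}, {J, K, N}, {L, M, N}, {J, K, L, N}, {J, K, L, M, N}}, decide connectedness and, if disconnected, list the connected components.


(X, τ) is disconnected; components = [{J, K}, {L, M, N}].

Find clopen sets (U ∈ τ with X ∖ U ∈ τ):
  U = ∅, X ∖ U = {J, K, L, M, N} — both open, so U is clopen.
  U = {J, K}, X ∖ U = {L, M, N} — both open, so U is clopen.
  U = {L, M, N}, X ∖ U = {J, K} — both open, so U is clopen.
  U = {J, K, L, M, N}, X ∖ U = ∅ — both open, so U is clopen.
Nontrivial clopen(s) exist: e.g. {L, M, N}. So (X, τ) is disconnected.
Compute connected components by grouping points that agree on all clopens:
  component: {J, K}
  component: {L, M, N}


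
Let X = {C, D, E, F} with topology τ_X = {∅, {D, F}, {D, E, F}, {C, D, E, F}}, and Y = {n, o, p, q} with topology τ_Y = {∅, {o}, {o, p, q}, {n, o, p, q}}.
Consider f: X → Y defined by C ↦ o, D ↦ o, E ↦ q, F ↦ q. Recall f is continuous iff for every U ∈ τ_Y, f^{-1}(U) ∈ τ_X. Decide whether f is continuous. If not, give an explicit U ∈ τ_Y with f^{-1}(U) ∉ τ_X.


f is NOT continuous.

Compute f^{-1}(U) for each U ∈ τ_Y:
  U = ∅: f^{-1}(U) = ∅ ∈ τ_X ✓.
  U = {o}: f^{-1}(U) = {C, D} ∉ τ_X ✗.
  U = {o, p, q}: f^{-1}(U) = {C, D, E, F} ∈ τ_X ✓.
  U = {n, o, p, q}: f^{-1}(U) = {C, D, E, F} ∈ τ_X ✓.
Found U = {o} with f^{-1}(U) = {C, D} not in τ_X. Therefore f is NOT continuous.


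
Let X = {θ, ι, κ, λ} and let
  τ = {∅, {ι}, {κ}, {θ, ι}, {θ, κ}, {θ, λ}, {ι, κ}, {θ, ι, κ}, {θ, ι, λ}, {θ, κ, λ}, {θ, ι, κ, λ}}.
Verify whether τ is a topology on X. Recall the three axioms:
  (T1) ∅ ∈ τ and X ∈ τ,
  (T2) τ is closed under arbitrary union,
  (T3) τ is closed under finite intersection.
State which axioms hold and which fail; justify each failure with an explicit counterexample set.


τ is NOT a topology on X.

Axiom (T1): ∅ ∈ τ? Yes; X ∈ τ? Yes.
Axiom (T2/T3): check pairwise unions and intersections of members of τ.
Counterexample for (T3): {θ, ι} ∩ {θ, κ} = {θ} ∉ τ. Therefore τ is NOT a topology.


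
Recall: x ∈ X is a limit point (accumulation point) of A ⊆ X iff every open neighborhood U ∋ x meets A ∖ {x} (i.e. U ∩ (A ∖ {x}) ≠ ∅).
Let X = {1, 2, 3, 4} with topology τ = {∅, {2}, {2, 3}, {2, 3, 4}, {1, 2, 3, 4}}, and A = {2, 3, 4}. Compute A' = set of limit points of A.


A' = {1, 3, 4}

For each x ∈ X, list the open sets U ∈ τ with x ∈ U, then check whether U ∩ (A ∖ {x}) ≠ ∅ for every such U.
  x = 1: opens ∋ x are {1, 2, 3, 4}; each meets A ∖ {1}, so x IS a limit point.
  x = 2: open {2} ∋ x has {2} ∩ (A ∖ {2}) = ∅, so x is NOT a limit point.
  x = 3: opens ∋ x are {2, 3}, {2, 3, 4}, {1, 2, 3, 4}; each meets A ∖ {3}, so x IS a limit point.
  x = 4: opens ∋ x are {2, 3, 4}, {1, 2, 3, 4}; each meets A ∖ {4}, so x IS a limit point.
Collecting: A' = {1, 3, 4}.


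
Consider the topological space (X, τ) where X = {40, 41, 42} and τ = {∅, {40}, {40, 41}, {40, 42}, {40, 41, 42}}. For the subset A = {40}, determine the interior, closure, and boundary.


int(A) = {40}, cl(A) = {40, 41, 42}, ∂A = {41, 42}.

Closed sets in (X, τ) are complements of opens:
  closed(X, τ) = {∅, {41}, {42}, {41, 42}, {40, 41, 42}}.
int(A) = ⋃ {U ∈ τ : U ⊆ A}. Opens contained in A: ∅, {40}.
Taking the union of these: int(A) = {40}.
cl(A) = ⋂ {C closed : A ⊆ C}. Closed sets containing A: {40, 41, 42}.
Intersecting these: cl(A) = {40, 41, 42}.
∂A = cl(A) ∖ int(A) = {40, 41, 42} ∖ {40} = {41, 42}.


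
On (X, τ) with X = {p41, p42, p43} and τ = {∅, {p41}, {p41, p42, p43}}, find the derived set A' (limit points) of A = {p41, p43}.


A' = {p42, p43}

For each x ∈ X, list the open sets U ∈ τ with x ∈ U, then check whether U ∩ (A ∖ {x}) ≠ ∅ for every such U.
  x = p41: open {p41} ∋ x has {p41} ∩ (A ∖ {p41}) = ∅, so x is NOT a limit point.
  x = p42: opens ∋ x are {p41, p42, p43}; each meets A ∖ {p42}, so x IS a limit point.
  x = p43: opens ∋ x are {p41, p42, p43}; each meets A ∖ {p43}, so x IS a limit point.
Collecting: A' = {p42, p43}.


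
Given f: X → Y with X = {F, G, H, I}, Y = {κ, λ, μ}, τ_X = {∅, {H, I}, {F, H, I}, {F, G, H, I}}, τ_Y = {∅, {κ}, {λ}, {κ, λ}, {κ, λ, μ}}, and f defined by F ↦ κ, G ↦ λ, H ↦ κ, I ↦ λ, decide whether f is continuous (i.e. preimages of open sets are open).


f is NOT continuous.

Compute f^{-1}(U) for each U ∈ τ_Y:
  U = ∅: f^{-1}(U) = ∅ ∈ τ_X ✓.
  U = {κ}: f^{-1}(U) = {F, H} ∉ τ_X ✗.
  U = {λ}: f^{-1}(U) = {G, I} ∉ τ_X ✗.
  U = {κ, λ}: f^{-1}(U) = {F, G, H, I} ∈ τ_X ✓.
  U = {κ, λ, μ}: f^{-1}(U) = {F, G, H, I} ∈ τ_X ✓.
Found U = {κ} with f^{-1}(U) = {F, H} not in τ_X. Therefore f is NOT continuous.


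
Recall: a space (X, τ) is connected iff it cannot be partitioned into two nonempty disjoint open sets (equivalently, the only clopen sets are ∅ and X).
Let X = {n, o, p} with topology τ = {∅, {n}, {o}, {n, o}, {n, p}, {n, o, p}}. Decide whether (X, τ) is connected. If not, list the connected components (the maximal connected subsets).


(X, τ) is disconnected; components = [{o}, {n, p}].

Find clopen sets (U ∈ τ with X ∖ U ∈ τ):
  U = ∅, X ∖ U = {n, o, p} — both open, so U is clopen.
  U = {o}, X ∖ U = {n, p} — both open, so U is clopen.
  U = {n, p}, X ∖ U = {o} — both open, so U is clopen.
  U = {n, o, p}, X ∖ U = ∅ — both open, so U is clopen.
Nontrivial clopen(s) exist: e.g. {n, p}. So (X, τ) is disconnected.
Compute connected components by grouping points that agree on all clopens:
  component: {o}
  component: {n, p}


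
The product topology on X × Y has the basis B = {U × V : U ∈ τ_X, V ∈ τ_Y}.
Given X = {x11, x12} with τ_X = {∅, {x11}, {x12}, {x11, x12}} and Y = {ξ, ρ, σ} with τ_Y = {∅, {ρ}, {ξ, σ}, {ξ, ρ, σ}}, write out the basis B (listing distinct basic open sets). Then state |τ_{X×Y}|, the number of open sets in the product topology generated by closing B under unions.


Basis B = {∅ × ∅, {x11} × {ρ}, {x12} × {ρ}, {x11} × {ξ, σ}, {x11, x12} × {ρ}, {x12} × {ξ, σ}, {x11} × {ξ, ρ, σ}, {x12} × {ξ, ρ, σ}, {x11, x12} × {ξ, σ}, {x11, x12} × {ξ, ρ, σ}}; |τ_{X×Y}| = 16.

Enumerate products U × V with U ∈ τ_X, V ∈ τ_Y (deduplicated):
  ∅ × ∅ = {} (∅)
  {x11} × {ρ} = {(x11,ρ)}
  {x12} × {ρ} = {(x12,ρ)}
  {x11} × {ξ, σ} = {(x11,ξ), (x11,σ)}
  {x11, x12} × {ρ} = {(x11,ρ), (x12,ρ)}
  {x12} × {ξ, σ} = {(x12,ξ), (x12,σ)}
  {x11} × {ξ, ρ, σ} = {(x11,ξ), (x11,ρ), (x11,σ)}
  {x12} × {ξ, ρ, σ} = {(x12,ξ), (x12,ρ), (x12,σ)}
  {x11, x12} × {ξ, σ} = {(x11,ξ), (x11,σ), (x12,ξ), (x12,σ)}
  {x11, x12} × {ξ, ρ, σ} = {(x11,ξ), (x11,ρ), (x11,σ), (x12,ξ), (x12,ρ), (x12,σ)}
These 10 distinct sets form the basis B.
Close under arbitrary unions to get τ_{X×Y}; counting gives |τ_{X×Y}| = 16.


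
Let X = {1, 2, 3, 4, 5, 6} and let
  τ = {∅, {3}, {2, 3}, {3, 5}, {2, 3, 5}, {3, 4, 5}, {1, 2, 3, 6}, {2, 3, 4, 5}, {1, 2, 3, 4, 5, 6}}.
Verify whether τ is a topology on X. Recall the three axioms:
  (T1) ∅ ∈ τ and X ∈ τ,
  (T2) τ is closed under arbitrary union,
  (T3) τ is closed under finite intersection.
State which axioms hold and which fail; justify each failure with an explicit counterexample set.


τ is NOT a topology on X.

Axiom (T1): ∅ ∈ τ? Yes; X ∈ τ? Yes.
Axiom (T2/T3): check pairwise unions and intersections of members of τ.
Counterexample for (T2): {3, 5} ∪ {1, 2, 3, 6} = {1, 2, 3, 5, 6} ∉ τ. Therefore τ is NOT a topology.


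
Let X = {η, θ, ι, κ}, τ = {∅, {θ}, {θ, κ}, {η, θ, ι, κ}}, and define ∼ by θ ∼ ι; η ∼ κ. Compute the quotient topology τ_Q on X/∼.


X/∼ = {[η=κ], [θ=ι]}; |τ_Q| = 2.

Equivalence classes: [η=κ], [θ=ι].
Quotient map π: X → X/∼ sends η ↦ [η=κ], θ ↦ [θ=ι], ι ↦ [θ=ι], κ ↦ [η=κ].
For each subset V ⊆ X/∼, compute π^{-1}(V) ⊆ X and check whether π^{-1}(V) ∈ τ. V is open in τ_Q iff π^{-1}(V) ∈ τ.
  V = {}: π^{-1}(V) = ∅ ∈ τ ✓.
  V = {[η=κ]}: π^{-1}(V) = {η, κ} ∉ τ ✗.
  V = {[θ=ι]}: π^{-1}(V) = {θ, ι} ∉ τ ✗.
  V = {[η=κ], [θ=ι]}: π^{-1}(V) = {η, θ, ι, κ} ∈ τ ✓.
Open sets in the quotient: τ_Q = {{}, {[η=κ], [θ=ι]}} (2 elements).


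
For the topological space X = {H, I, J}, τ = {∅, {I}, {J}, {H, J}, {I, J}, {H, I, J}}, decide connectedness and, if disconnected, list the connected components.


(X, τ) is disconnected; components = [{I}, {H, J}].

Find clopen sets (U ∈ τ with X ∖ U ∈ τ):
  U = ∅, X ∖ U = {H, I, J} — both open, so U is clopen.
  U = {I}, X ∖ U = {H, J} — both open, so U is clopen.
  U = {H, J}, X ∖ U = {I} — both open, so U is clopen.
  U = {H, I, J}, X ∖ U = ∅ — both open, so U is clopen.
Nontrivial clopen(s) exist: e.g. {H, J}. So (X, τ) is disconnected.
Compute connected components by grouping points that agree on all clopens:
  component: {I}
  component: {H, J}


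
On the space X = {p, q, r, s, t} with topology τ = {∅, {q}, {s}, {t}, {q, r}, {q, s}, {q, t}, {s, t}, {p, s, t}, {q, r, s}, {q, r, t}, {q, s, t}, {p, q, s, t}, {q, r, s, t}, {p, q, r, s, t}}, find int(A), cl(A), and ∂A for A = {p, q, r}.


int(A) = {q, r}, cl(A) = {p, q, r}, ∂A = {p}.

Closed sets in (X, τ) are complements of opens:
  closed(X, τ) = {∅, {p}, {r}, {p, r}, {p, s}, {p, t}, {q, r}, {p, q, r}, {p, r, s}, {p, r, t}, {p, s, t}, {p, q, r, s}, {p, q, r, t}, {p, r, s, t}, {p, q, r, s, t}}.
int(A) = ⋃ {U ∈ τ : U ⊆ A}. Opens contained in A: ∅, {q}, {q, r}.
Taking the union of these: int(A) = {q, r}.
cl(A) = ⋂ {C closed : A ⊆ C}. Closed sets containing A: {p, q, r}, {p, q, r, s}, {p, q, r, t}, {p, q, r, s, t}.
Intersecting these: cl(A) = {p, q, r}.
∂A = cl(A) ∖ int(A) = {p, q, r} ∖ {q, r} = {p}.


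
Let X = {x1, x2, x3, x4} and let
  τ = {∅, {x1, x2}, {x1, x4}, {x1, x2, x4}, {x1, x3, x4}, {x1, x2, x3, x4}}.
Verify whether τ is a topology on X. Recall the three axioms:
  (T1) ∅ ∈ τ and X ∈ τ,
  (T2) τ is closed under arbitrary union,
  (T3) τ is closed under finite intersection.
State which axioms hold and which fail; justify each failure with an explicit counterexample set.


τ is NOT a topology on X.

Axiom (T1): ∅ ∈ τ? Yes; X ∈ τ? Yes.
Axiom (T2/T3): check pairwise unions and intersections of members of τ.
Counterexample for (T3): {x1, x2} ∩ {x1, x4} = {x1} ∉ τ. Therefore τ is NOT a topology.


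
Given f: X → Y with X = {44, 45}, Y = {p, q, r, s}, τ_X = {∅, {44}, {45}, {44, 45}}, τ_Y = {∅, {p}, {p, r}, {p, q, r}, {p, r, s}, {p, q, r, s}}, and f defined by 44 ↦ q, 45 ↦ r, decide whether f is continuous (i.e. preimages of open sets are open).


f IS continuous.

Compute f^{-1}(U) for each U ∈ τ_Y:
  U = ∅: f^{-1}(U) = ∅ ∈ τ_X ✓.
  U = {p}: f^{-1}(U) = ∅ ∈ τ_X ✓.
  U = {p, r}: f^{-1}(U) = {45} ∈ τ_X ✓.
  U = {p, q, r}: f^{-1}(U) = {44, 45} ∈ τ_X ✓.
  U = {p, r, s}: f^{-1}(U) = {45} ∈ τ_X ✓.
  U = {p, q, r, s}: f^{-1}(U) = {44, 45} ∈ τ_X ✓.
Every preimage lies in τ_X, so f IS continuous.


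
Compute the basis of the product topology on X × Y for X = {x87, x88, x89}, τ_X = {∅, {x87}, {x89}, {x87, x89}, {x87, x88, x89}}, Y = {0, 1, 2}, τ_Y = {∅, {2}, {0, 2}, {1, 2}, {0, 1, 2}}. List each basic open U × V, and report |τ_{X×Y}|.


Basis B = {∅ × ∅, {x87} × {2}, {x89} × {2}, {x87} × {0, 2}, {x87} × {1, 2}, {x87, x89} × {2}, {x89} × {0, 2}, {x89} × {1, 2}, {x87} × {0, 1, 2}, {x87, x88, x89} × {2}, {x89} × {0, 1, 2}, {x87, x89} × {0, 2}, {x87, x89} × {1, 2}, {x87, x89} × {0, 1, 2}, {x87, x88, x89} × {0, 2}, {x87, x88, x89} × {1, 2}, {x87, x88, x89} × {0, 1, 2}}; |τ_{X×Y}| = 50.

Enumerate products U × V with U ∈ τ_X, V ∈ τ_Y (deduplicated):
  ∅ × ∅ = {} (∅)
  {x87} × {2} = {(x87,2)}
  {x89} × {2} = {(x89,2)}
  {x87} × {0, 2} = {(x87,0), (x87,2)}
  {x87} × {1, 2} = {(x87,1), (x87,2)}
  {x87, x89} × {2} = {(x87,2), (x89,2)}
  {x89} × {0, 2} = {(x89,0), (x89,2)}
  {x89} × {1, 2} = {(x89,1), (x89,2)}
  {x87} × {0, 1, 2} = {(x87,0), (x87,1), (x87,2)}
  {x87, x88, x89} × {2} = {(x87,2), (x88,2), (x89,2)}
  {x89} × {0, 1, 2} = {(x89,0), (x89,1), (x89,2)}
  {x87, x89} × {0, 2} = {(x87,0), (x87,2), (x89,0), (x89,2)}
  {x87, x89} × {1, 2} = {(x87,1), (x87,2), (x89,1), (x89,2)}
  {x87, x89} × {0, 1, 2} = {(x87,0), (x87,1), (x87,2), (x89,0), (x89,1), (x89,2)}
  {x87, x88, x89} × {0, 2} = {(x87,0), (x87,2), (x88,0), (x88,2), (x89,0), (x89,2)}
  {x87, x88, x89} × {1, 2} = {(x87,1), (x87,2), (x88,1), (x88,2), (x89,1), (x89,2)}
  {x87, x88, x89} × {0, 1, 2} = {(x87,0), (x87,1), (x87,2), (x88,0), (x88,1), (x88,2), (x89,0), (x89,1), (x89,2)}
These 17 distinct sets form the basis B.
Close under arbitrary unions to get τ_{X×Y}; counting gives |τ_{X×Y}| = 50.


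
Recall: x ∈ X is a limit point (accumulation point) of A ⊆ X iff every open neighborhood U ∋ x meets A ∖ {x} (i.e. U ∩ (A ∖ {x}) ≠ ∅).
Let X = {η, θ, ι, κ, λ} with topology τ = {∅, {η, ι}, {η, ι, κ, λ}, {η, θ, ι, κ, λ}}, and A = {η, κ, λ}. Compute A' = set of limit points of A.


A' = {θ, ι, κ, λ}

For each x ∈ X, list the open sets U ∈ τ with x ∈ U, then check whether U ∩ (A ∖ {x}) ≠ ∅ for every such U.
  x = η: open {η, ι} ∋ x has {η, ι} ∩ (A ∖ {η}) = ∅, so x is NOT a limit point.
  x = θ: opens ∋ x are {η, θ, ι, κ, λ}; each meets A ∖ {θ}, so x IS a limit point.
  x = ι: opens ∋ x are {η, ι}, {η, ι, κ, λ}, {η, θ, ι, κ, λ}; each meets A ∖ {ι}, so x IS a limit point.
  x = κ: opens ∋ x are {η, ι, κ, λ}, {η, θ, ι, κ, λ}; each meets A ∖ {κ}, so x IS a limit point.
  x = λ: opens ∋ x are {η, ι, κ, λ}, {η, θ, ι, κ, λ}; each meets A ∖ {λ}, so x IS a limit point.
Collecting: A' = {θ, ι, κ, λ}.


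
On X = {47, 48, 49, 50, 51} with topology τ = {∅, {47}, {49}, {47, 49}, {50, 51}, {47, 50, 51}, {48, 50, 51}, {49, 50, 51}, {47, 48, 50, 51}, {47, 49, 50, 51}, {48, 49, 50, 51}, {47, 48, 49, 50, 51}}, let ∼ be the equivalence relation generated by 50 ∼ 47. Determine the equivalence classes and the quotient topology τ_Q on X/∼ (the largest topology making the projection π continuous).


X/∼ = {[47=50], [48], [49], [51]}; |τ_Q| = 6.

Equivalence classes: [47=50], [48], [49], [51].
Quotient map π: X → X/∼ sends 47 ↦ [47=50], 48 ↦ [48], 49 ↦ [49], 50 ↦ [47=50], 51 ↦ [51].
For each subset V ⊆ X/∼, compute π^{-1}(V) ⊆ X and check whether π^{-1}(V) ∈ τ. V is open in τ_Q iff π^{-1}(V) ∈ τ.
  V = {}: π^{-1}(V) = ∅ ∈ τ ✓.
  V = {[47=50]}: π^{-1}(V) = {47, 50} ∉ τ ✗.
  V = {[48]}: π^{-1}(V) = {48} ∉ τ ✗.
  V = {[47=50], [48]}: π^{-1}(V) = {47, 48, 50} ∉ τ ✗.
  V = {[49]}: π^{-1}(V) = {49} ∈ τ ✓.
  V = {[47=50], [49]}: π^{-1}(V) = {47, 49, 50} ∉ τ ✗.
  V = {[48], [49]}: π^{-1}(V) = {48, 49} ∉ τ ✗.
  V = {[47=50], [48], [49]}: π^{-1}(V) = {47, 48, 49, 50} ∉ τ ✗.
  V = {[51]}: π^{-1}(V) = {51} ∉ τ ✗.
  V = {[47=50], [51]}: π^{-1}(V) = {47, 50, 51} ∈ τ ✓.
  V = {[48], [51]}: π^{-1}(V) = {48, 51} ∉ τ ✗.
  V = {[47=50], [48], [51]}: π^{-1}(V) = {47, 48, 50, 51} ∈ τ ✓.
  V = {[49], [51]}: π^{-1}(V) = {49, 51} ∉ τ ✗.
  V = {[47=50], [49], [51]}: π^{-1}(V) = {47, 49, 50, 51} ∈ τ ✓.
  V = {[48], [49], [51]}: π^{-1}(V) = {48, 49, 51} ∉ τ ✗.
  V = {[47=50], [48], [49], [51]}: π^{-1}(V) = {47, 48, 49, 50, 51} ∈ τ ✓.
Open sets in the quotient: τ_Q = {{}, {[49]}, {[47=50], [51]}, {[47=50], [48], [51]}, {[47=50], [49], [51]}, {[47=50], [48], [49], [51]}} (6 elements).


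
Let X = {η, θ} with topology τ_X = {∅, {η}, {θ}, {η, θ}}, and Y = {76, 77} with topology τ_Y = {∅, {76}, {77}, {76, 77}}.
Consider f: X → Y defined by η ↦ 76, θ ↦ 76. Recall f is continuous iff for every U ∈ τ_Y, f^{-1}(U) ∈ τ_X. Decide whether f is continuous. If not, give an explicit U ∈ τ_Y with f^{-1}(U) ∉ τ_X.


f IS continuous.

Compute f^{-1}(U) for each U ∈ τ_Y:
  U = ∅: f^{-1}(U) = ∅ ∈ τ_X ✓.
  U = {76}: f^{-1}(U) = {η, θ} ∈ τ_X ✓.
  U = {77}: f^{-1}(U) = ∅ ∈ τ_X ✓.
  U = {76, 77}: f^{-1}(U) = {η, θ} ∈ τ_X ✓.
Every preimage lies in τ_X, so f IS continuous.


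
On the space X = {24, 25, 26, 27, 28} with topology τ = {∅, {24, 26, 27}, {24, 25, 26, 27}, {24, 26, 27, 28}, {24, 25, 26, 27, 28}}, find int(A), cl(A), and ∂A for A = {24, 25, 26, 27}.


int(A) = {24, 25, 26, 27}, cl(A) = {24, 25, 26, 27, 28}, ∂A = {28}.

Closed sets in (X, τ) are complements of opens:
  closed(X, τ) = {∅, {25}, {28}, {25, 28}, {24, 25, 26, 27, 28}}.
int(A) = ⋃ {U ∈ τ : U ⊆ A}. Opens contained in A: ∅, {24, 26, 27}, {24, 25, 26, 27}.
Taking the union of these: int(A) = {24, 25, 26, 27}.
cl(A) = ⋂ {C closed : A ⊆ C}. Closed sets containing A: {24, 25, 26, 27, 28}.
Intersecting these: cl(A) = {24, 25, 26, 27, 28}.
∂A = cl(A) ∖ int(A) = {24, 25, 26, 27, 28} ∖ {24, 25, 26, 27} = {28}.


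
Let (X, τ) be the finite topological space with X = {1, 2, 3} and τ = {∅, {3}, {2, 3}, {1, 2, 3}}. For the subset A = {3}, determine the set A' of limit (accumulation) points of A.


A' = {1, 2}

For each x ∈ X, list the open sets U ∈ τ with x ∈ U, then check whether U ∩ (A ∖ {x}) ≠ ∅ for every such U.
  x = 1: opens ∋ x are {1, 2, 3}; each meets A ∖ {1}, so x IS a limit point.
  x = 2: opens ∋ x are {2, 3}, {1, 2, 3}; each meets A ∖ {2}, so x IS a limit point.
  x = 3: open {3} ∋ x has {3} ∩ (A ∖ {3}) = ∅, so x is NOT a limit point.
Collecting: A' = {1, 2}.


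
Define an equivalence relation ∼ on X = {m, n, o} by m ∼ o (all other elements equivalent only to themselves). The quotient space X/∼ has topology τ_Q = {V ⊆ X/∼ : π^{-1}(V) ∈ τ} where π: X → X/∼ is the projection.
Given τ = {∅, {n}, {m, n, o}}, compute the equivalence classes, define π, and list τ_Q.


X/∼ = {[m=o], [n]}; |τ_Q| = 3.

Equivalence classes: [m=o], [n].
Quotient map π: X → X/∼ sends m ↦ [m=o], n ↦ [n], o ↦ [m=o].
For each subset V ⊆ X/∼, compute π^{-1}(V) ⊆ X and check whether π^{-1}(V) ∈ τ. V is open in τ_Q iff π^{-1}(V) ∈ τ.
  V = {}: π^{-1}(V) = ∅ ∈ τ ✓.
  V = {[m=o]}: π^{-1}(V) = {m, o} ∉ τ ✗.
  V = {[n]}: π^{-1}(V) = {n} ∈ τ ✓.
  V = {[m=o], [n]}: π^{-1}(V) = {m, n, o} ∈ τ ✓.
Open sets in the quotient: τ_Q = {{}, {[n]}, {[m=o], [n]}} (3 elements).


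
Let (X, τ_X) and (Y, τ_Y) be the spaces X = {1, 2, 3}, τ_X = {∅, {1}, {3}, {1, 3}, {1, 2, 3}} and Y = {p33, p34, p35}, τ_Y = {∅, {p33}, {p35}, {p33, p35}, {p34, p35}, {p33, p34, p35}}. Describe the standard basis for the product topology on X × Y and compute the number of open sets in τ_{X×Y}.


Basis B = {∅ × ∅, {1} × {p33}, {1} × {p35}, {3} × {p33}, {3} × {p35}, {1} × {p33, p35}, {1, 3} × {p33}, {1} × {p34, p35}, {1, 3} × {p35}, {3} × {p33, p35}, {3} × {p34, p35}, {1} × {p33, p34, p35}, {1, 2, 3} × {p33}, {1, 2, 3} × {p35}, {3} × {p33, p34, p35}, {1, 3} × {p33, p35}, {1, 3} × {p34, p35}, {1, 3} × {p33, p34, p35}, {1, 2, 3} × {p33, p35}, {1, 2, 3} × {p34, p35}, {1, 2, 3} × {p33, p34, p35}}; |τ_{X×Y}| = 70.

Enumerate products U × V with U ∈ τ_X, V ∈ τ_Y (deduplicated):
  ∅ × ∅ = {} (∅)
  {1} × {p33} = {(1,p33)}
  {1} × {p35} = {(1,p35)}
  {3} × {p33} = {(3,p33)}
  {3} × {p35} = {(3,p35)}
  {1} × {p33, p35} = {(1,p33), (1,p35)}
  {1, 3} × {p33} = {(1,p33), (3,p33)}
  {1} × {p34, p35} = {(1,p34), (1,p35)}
  {1, 3} × {p35} = {(1,p35), (3,p35)}
  {3} × {p33, p35} = {(3,p33), (3,p35)}
  {3} × {p34, p35} = {(3,p34), (3,p35)}
  {1} × {p33, p34, p35} = {(1,p33), (1,p34), (1,p35)}
  {1, 2, 3} × {p33} = {(1,p33), (2,p33), (3,p33)}
  {1, 2, 3} × {p35} = {(1,p35), (2,p35), (3,p35)}
  {3} × {p33, p34, p35} = {(3,p33), (3,p34), (3,p35)}
  {1, 3} × {p33, p35} = {(1,p33), (1,p35), (3,p33), (3,p35)}
  {1, 3} × {p34, p35} = {(1,p34), (1,p35), (3,p34), (3,p35)}
  {1, 3} × {p33, p34, p35} = {(1,p33), (1,p34), (1,p35), (3,p33), (3,p34), (3,p35)}
  {1, 2, 3} × {p33, p35} = {(1,p33), (1,p35), (2,p33), (2,p35), (3,p33), (3,p35)}
  {1, 2, 3} × {p34, p35} = {(1,p34), (1,p35), (2,p34), (2,p35), (3,p34), (3,p35)}
  {1, 2, 3} × {p33, p34, p35} = {(1,p33), (1,p34), (1,p35), (2,p33), (2,p34), (2,p35), (3,p33), (3,p34), (3,p35)}
These 21 distinct sets form the basis B.
Close under arbitrary unions to get τ_{X×Y}; counting gives |τ_{X×Y}| = 70.


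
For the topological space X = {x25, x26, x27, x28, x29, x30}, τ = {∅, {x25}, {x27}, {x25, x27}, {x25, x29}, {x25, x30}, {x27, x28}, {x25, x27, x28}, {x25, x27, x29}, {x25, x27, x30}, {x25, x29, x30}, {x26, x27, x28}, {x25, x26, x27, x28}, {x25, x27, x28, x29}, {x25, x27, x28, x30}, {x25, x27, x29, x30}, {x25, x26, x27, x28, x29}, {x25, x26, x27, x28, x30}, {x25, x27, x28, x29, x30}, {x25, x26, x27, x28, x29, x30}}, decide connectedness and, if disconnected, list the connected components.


(X, τ) is disconnected; components = [{x25, x29, x30}, {x26, x27, x28}].

Find clopen sets (U ∈ τ with X ∖ U ∈ τ):
  U = ∅, X ∖ U = {x25, x26, x27, x28, x29, x30} — both open, so U is clopen.
  U = {x25, x29, x30}, X ∖ U = {x26, x27, x28} — both open, so U is clopen.
  U = {x26, x27, x28}, X ∖ U = {x25, x29, x30} — both open, so U is clopen.
  U = {x25, x26, x27, x28, x29, x30}, X ∖ U = ∅ — both open, so U is clopen.
Nontrivial clopen(s) exist: e.g. {x25, x29, x30}. So (X, τ) is disconnected.
Compute connected components by grouping points that agree on all clopens:
  component: {x25, x29, x30}
  component: {x26, x27, x28}


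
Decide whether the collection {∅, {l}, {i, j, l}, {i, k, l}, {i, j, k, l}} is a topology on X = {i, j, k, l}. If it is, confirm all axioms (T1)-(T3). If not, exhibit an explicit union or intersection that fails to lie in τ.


τ is NOT a topology on X.

Axiom (T1): ∅ ∈ τ? Yes; X ∈ τ? Yes.
Axiom (T2/T3): check pairwise unions and intersections of members of τ.
Counterexample for (T3): {i, j, l} ∩ {i, k, l} = {i, l} ∉ τ. Therefore τ is NOT a topology.


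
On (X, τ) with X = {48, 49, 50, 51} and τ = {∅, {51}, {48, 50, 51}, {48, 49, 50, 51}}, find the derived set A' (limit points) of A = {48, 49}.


A' = {49, 50}

For each x ∈ X, list the open sets U ∈ τ with x ∈ U, then check whether U ∩ (A ∖ {x}) ≠ ∅ for every such U.
  x = 48: open {48, 50, 51} ∋ x has {48, 50, 51} ∩ (A ∖ {48}) = ∅, so x is NOT a limit point.
  x = 49: opens ∋ x are {48, 49, 50, 51}; each meets A ∖ {49}, so x IS a limit point.
  x = 50: opens ∋ x are {48, 50, 51}, {48, 49, 50, 51}; each meets A ∖ {50}, so x IS a limit point.
  x = 51: open {51} ∋ x has {51} ∩ (A ∖ {51}) = ∅, so x is NOT a limit point.
Collecting: A' = {49, 50}.


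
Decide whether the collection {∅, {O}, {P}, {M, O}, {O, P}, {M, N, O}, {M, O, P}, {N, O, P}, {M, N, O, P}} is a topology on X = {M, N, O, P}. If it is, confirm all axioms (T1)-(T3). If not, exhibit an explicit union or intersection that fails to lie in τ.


τ is NOT a topology on X.

Axiom (T1): ∅ ∈ τ? Yes; X ∈ τ? Yes.
Axiom (T2/T3): check pairwise unions and intersections of members of τ.
Counterexample for (T3): {M, N, O} ∩ {N, O, P} = {N, O} ∉ τ. Therefore τ is NOT a topology.


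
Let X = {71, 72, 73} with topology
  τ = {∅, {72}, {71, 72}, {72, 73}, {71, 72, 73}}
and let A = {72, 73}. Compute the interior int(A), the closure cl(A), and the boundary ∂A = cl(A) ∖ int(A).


int(A) = {72, 73}, cl(A) = {71, 72, 73}, ∂A = {71}.

Closed sets in (X, τ) are complements of opens:
  closed(X, τ) = {∅, {71}, {73}, {71, 73}, {71, 72, 73}}.
int(A) = ⋃ {U ∈ τ : U ⊆ A}. Opens contained in A: ∅, {72}, {72, 73}.
Taking the union of these: int(A) = {72, 73}.
cl(A) = ⋂ {C closed : A ⊆ C}. Closed sets containing A: {71, 72, 73}.
Intersecting these: cl(A) = {71, 72, 73}.
∂A = cl(A) ∖ int(A) = {71, 72, 73} ∖ {72, 73} = {71}.


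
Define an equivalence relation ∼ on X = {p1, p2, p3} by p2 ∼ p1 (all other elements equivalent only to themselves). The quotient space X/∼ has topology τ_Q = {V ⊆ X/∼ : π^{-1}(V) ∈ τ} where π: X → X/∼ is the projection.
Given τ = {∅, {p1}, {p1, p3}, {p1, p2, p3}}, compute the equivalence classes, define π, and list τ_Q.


X/∼ = {[p1=p2], [p3]}; |τ_Q| = 2.

Equivalence classes: [p1=p2], [p3].
Quotient map π: X → X/∼ sends p1 ↦ [p1=p2], p2 ↦ [p1=p2], p3 ↦ [p3].
For each subset V ⊆ X/∼, compute π^{-1}(V) ⊆ X and check whether π^{-1}(V) ∈ τ. V is open in τ_Q iff π^{-1}(V) ∈ τ.
  V = {}: π^{-1}(V) = ∅ ∈ τ ✓.
  V = {[p1=p2]}: π^{-1}(V) = {p1, p2} ∉ τ ✗.
  V = {[p3]}: π^{-1}(V) = {p3} ∉ τ ✗.
  V = {[p1=p2], [p3]}: π^{-1}(V) = {p1, p2, p3} ∈ τ ✓.
Open sets in the quotient: τ_Q = {{}, {[p1=p2], [p3]}} (2 elements).


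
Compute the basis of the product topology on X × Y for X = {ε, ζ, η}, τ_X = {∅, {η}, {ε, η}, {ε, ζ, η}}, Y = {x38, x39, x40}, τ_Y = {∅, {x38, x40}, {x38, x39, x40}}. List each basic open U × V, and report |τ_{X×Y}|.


Basis B = {∅ × ∅, {η} × {x38, x40}, {η} × {x38, x39, x40}, {ε, η} × {x38, x40}, {ε, η} × {x38, x39, x40}, {ε, ζ, η} × {x38, x40}, {ε, ζ, η} × {x38, x39, x40}}; |τ_{X×Y}| = 10.

Enumerate products U × V with U ∈ τ_X, V ∈ τ_Y (deduplicated):
  ∅ × ∅ = {} (∅)
  {η} × {x38, x40} = {(η,x38), (η,x40)}
  {η} × {x38, x39, x40} = {(η,x38), (η,x39), (η,x40)}
  {ε, η} × {x38, x40} = {(ε,x38), (ε,x40), (η,x38), (η,x40)}
  {ε, η} × {x38, x39, x40} = {(ε,x38), (ε,x39), (ε,x40), (η,x38), (η,x39), (η,x40)}
  {ε, ζ, η} × {x38, x40} = {(ε,x38), (ε,x40), (ζ,x38), (ζ,x40), (η,x38), (η,x40)}
  {ε, ζ, η} × {x38, x39, x40} = {(ε,x38), (ε,x39), (ε,x40), (ζ,x38), (ζ,x39), (ζ,x40), (η,x38), (η,x39), (η,x40)}
These 7 distinct sets form the basis B.
Close under arbitrary unions to get τ_{X×Y}; counting gives |τ_{X×Y}| = 10.


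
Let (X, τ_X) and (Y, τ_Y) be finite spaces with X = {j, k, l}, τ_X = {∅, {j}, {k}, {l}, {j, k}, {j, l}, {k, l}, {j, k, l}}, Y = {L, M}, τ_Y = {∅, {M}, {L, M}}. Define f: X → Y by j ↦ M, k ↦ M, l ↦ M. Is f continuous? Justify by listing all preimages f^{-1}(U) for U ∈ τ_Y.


f IS continuous.

Compute f^{-1}(U) for each U ∈ τ_Y:
  U = ∅: f^{-1}(U) = ∅ ∈ τ_X ✓.
  U = {M}: f^{-1}(U) = {j, k, l} ∈ τ_X ✓.
  U = {L, M}: f^{-1}(U) = {j, k, l} ∈ τ_X ✓.
Every preimage lies in τ_X, so f IS continuous.


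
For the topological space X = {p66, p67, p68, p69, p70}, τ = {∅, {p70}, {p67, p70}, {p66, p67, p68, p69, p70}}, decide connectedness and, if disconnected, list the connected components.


(X, τ) is connected.

Find clopen sets (U ∈ τ with X ∖ U ∈ τ):
  U = ∅, X ∖ U = {p66, p67, p68, p69, p70} — both open, so U is clopen.
  U = {p66, p67, p68, p69, p70}, X ∖ U = ∅ — both open, so U is clopen.
Only trivial clopens (∅ and X) exist, so (X, τ) is connected.
Compute connected components by grouping points that agree on all clopens:
  component: {p66, p67, p68, p69, p70}


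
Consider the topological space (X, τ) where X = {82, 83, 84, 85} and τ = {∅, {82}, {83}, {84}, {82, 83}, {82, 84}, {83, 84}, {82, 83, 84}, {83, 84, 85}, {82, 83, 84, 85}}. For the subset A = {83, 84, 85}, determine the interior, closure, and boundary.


int(A) = {83, 84, 85}, cl(A) = {83, 84, 85}, ∂A = ∅.

Closed sets in (X, τ) are complements of opens:
  closed(X, τ) = {∅, {82}, {85}, {82, 85}, {83, 85}, {84, 85}, {82, 83, 85}, {82, 84, 85}, {83, 84, 85}, {82, 83, 84, 85}}.
int(A) = ⋃ {U ∈ τ : U ⊆ A}. Opens contained in A: ∅, {83}, {84}, {83, 84}, {83, 84, 85}.
Taking the union of these: int(A) = {83, 84, 85}.
cl(A) = ⋂ {C closed : A ⊆ C}. Closed sets containing A: {83, 84, 85}, {82, 83, 84, 85}.
Intersecting these: cl(A) = {83, 84, 85}.
∂A = cl(A) ∖ int(A) = {83, 84, 85} ∖ {83, 84, 85} = ∅.


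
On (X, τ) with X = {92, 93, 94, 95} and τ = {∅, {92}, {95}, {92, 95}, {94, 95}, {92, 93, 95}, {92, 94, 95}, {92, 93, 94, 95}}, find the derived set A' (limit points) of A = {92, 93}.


A' = {93}

For each x ∈ X, list the open sets U ∈ τ with x ∈ U, then check whether U ∩ (A ∖ {x}) ≠ ∅ for every such U.
  x = 92: open {92} ∋ x has {92} ∩ (A ∖ {92}) = ∅, so x is NOT a limit point.
  x = 93: opens ∋ x are {92, 93, 95}, {92, 93, 94, 95}; each meets A ∖ {93}, so x IS a limit point.
  x = 94: open {94, 95} ∋ x has {94, 95} ∩ (A ∖ {94}) = ∅, so x is NOT a limit point.
  x = 95: open {95} ∋ x has {95} ∩ (A ∖ {95}) = ∅, so x is NOT a limit point.
Collecting: A' = {93}.


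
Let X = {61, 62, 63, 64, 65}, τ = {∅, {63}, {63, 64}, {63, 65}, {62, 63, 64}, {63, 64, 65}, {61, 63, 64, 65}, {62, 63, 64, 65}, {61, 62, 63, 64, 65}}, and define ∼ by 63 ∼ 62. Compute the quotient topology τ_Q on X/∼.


X/∼ = {[61], [62=63], [64], [65]}; |τ_Q| = 4.

Equivalence classes: [61], [62=63], [64], [65].
Quotient map π: X → X/∼ sends 61 ↦ [61], 62 ↦ [62=63], 63 ↦ [62=63], 64 ↦ [64], 65 ↦ [65].
For each subset V ⊆ X/∼, compute π^{-1}(V) ⊆ X and check whether π^{-1}(V) ∈ τ. V is open in τ_Q iff π^{-1}(V) ∈ τ.
  V = {}: π^{-1}(V) = ∅ ∈ τ ✓.
  V = {[61]}: π^{-1}(V) = {61} ∉ τ ✗.
  V = {[62=63]}: π^{-1}(V) = {62, 63} ∉ τ ✗.
  V = {[61], [62=63]}: π^{-1}(V) = {61, 62, 63} ∉ τ ✗.
  V = {[64]}: π^{-1}(V) = {64} ∉ τ ✗.
  V = {[61], [64]}: π^{-1}(V) = {61, 64} ∉ τ ✗.
  V = {[62=63], [64]}: π^{-1}(V) = {62, 63, 64} ∈ τ ✓.
  V = {[61], [62=63], [64]}: π^{-1}(V) = {61, 62, 63, 64} ∉ τ ✗.
  V = {[65]}: π^{-1}(V) = {65} ∉ τ ✗.
  V = {[61], [65]}: π^{-1}(V) = {61, 65} ∉ τ ✗.
  V = {[62=63], [65]}: π^{-1}(V) = {62, 63, 65} ∉ τ ✗.
  V = {[61], [62=63], [65]}: π^{-1}(V) = {61, 62, 63, 65} ∉ τ ✗.
  V = {[64], [65]}: π^{-1}(V) = {64, 65} ∉ τ ✗.
  V = {[61], [64], [65]}: π^{-1}(V) = {61, 64, 65} ∉ τ ✗.
  V = {[62=63], [64], [65]}: π^{-1}(V) = {62, 63, 64, 65} ∈ τ ✓.
  V = {[61], [62=63], [64], [65]}: π^{-1}(V) = {61, 62, 63, 64, 65} ∈ τ ✓.
Open sets in the quotient: τ_Q = {{}, {[62=63], [64]}, {[62=63], [64], [65]}, {[61], [62=63], [64], [65]}} (4 elements).
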